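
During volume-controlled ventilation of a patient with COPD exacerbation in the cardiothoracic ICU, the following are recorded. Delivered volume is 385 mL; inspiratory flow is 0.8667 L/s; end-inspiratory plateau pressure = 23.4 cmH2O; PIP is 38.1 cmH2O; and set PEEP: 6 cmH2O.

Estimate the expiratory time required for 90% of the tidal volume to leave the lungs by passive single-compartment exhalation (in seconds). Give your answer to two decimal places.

R = (PIP − Pplat)/V̇ = (38.1 − 23.4) / 0.8667 = 14.7/0.8667 = 16.961 cmH2O·s/L.
C = Vt/(Pplat − PEEP) = 385.0 / (23.4 − 6) = 385.0/17.4 = 22.126 mL/cmH2O.
τ = R × C = 16.961 × 0.02213 L/cmH2O = 0.3753 s.
t = −τ·ln(1 − 0.90) = −0.3753·ln(0.1) = 0.8642 s.

0.86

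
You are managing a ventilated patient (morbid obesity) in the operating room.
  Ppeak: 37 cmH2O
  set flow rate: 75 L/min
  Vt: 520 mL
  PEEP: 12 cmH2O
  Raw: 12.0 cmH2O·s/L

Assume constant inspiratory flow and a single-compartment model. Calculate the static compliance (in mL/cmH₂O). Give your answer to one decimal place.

52.0

Flow: 75 L/min ÷ 60 = 1.25 L/s.
Equation of motion (constant flow): PIP = Vt/C + R·V̇ + PEEP.
Vt/C = PIP − R·V̇ − PEEP = 37 − 12.0×1.25 − 12 = 37 − 15.0 − 12 = 10.0 cmH2O.
C = Vt / 10.0 = 520 / 10.0 = 52.0 mL/cmH2O.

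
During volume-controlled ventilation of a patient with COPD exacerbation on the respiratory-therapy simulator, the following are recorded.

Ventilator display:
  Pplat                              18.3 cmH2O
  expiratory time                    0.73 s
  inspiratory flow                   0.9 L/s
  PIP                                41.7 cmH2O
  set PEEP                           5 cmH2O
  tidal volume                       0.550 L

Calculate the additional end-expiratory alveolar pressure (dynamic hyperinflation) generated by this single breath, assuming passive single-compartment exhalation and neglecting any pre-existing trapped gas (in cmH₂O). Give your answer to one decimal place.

6.7

R = (PIP − Pplat)/V̇ = (41.7 − 18.3) / 0.9 = 23.4/0.9 = 26.0 cmH2O·s/L.
C = Vt/(Pplat − PEEP) = 550.0 / (18.3 − 5) = 550.0/13.3 = 41.353 mL/cmH2O.
τ = R × C = 26.0 × 0.04135 L/cmH2O = 1.075 s.
Fraction remaining = e^(−Te/τ) = e^(−0.73/1.075) = 0.5071; trapped volume = 550.0 × 0.5071 = 278.91 mL.
Additional alveolar pressure from trapping ≈ V_trapped / C = 278.91 / 41.353 = 6.745 cmH2O.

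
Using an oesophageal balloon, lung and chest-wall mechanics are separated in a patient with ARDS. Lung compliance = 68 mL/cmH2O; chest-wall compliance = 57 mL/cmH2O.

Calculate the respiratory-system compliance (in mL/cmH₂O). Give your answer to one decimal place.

Lung and chest wall are elastances in series: 1/Crs = 1/CL + 1/Ccw.
1/Crs = 1/68 + 1/57 = 0.03225.
Crs = 31.008 mL/cmH2O.

31.0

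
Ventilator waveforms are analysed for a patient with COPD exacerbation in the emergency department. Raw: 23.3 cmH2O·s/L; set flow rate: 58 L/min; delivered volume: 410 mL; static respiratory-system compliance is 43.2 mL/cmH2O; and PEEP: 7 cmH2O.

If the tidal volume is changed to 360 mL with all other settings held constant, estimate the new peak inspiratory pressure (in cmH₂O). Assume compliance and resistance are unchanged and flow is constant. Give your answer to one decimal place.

Flow: 58 L/min ÷ 60 = 0.9667 L/s.
PIP = Vt/C + R·V̇ + PEEP (constant-flow equation of motion).
Only the elastic term changes: ΔPIP = ΔVt / C = (360 − 410) / 43.2 = -1.157 cmH2O.
Original PIP = 410/43.2 + 23.3×0.9667 + 7 = 39.015 cmH2O; new PIP = 39.015 + (-1.157) = 37.858 cmH2O.

37.9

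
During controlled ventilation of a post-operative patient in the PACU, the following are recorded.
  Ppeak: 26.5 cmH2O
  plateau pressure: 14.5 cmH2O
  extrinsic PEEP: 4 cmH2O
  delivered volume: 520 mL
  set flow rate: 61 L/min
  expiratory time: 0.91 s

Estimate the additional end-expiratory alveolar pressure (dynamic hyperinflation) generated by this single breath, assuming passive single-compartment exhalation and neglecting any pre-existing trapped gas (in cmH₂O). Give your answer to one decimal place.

2.2

Flow: 61 L/min ÷ 60 = 1.0167 L/s.
R = (PIP − Pplat)/V̇ = (26.5 − 14.5) / 1.0167 = 12.0/1.0167 = 11.803 cmH2O·s/L.
C = Vt/(Pplat − PEEP) = 520.0 / (14.5 − 4) = 520.0/10.5 = 49.524 mL/cmH2O.
τ = R × C = 11.803 × 0.04952 L/cmH2O = 0.5845 s.
Fraction remaining = e^(−Te/τ) = e^(−0.91/0.5845) = 0.2108; trapped volume = 520.0 × 0.2108 = 109.62 mL.
Additional alveolar pressure from trapping ≈ V_trapped / C = 109.62 / 49.524 = 2.213 cmH2O.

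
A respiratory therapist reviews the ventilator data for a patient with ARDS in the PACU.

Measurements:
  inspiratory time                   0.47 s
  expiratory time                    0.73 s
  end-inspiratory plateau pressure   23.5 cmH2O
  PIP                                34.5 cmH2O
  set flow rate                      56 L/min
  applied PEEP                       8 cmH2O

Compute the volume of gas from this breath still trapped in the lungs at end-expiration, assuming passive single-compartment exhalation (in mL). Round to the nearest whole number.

Flow: 56 L/min ÷ 60 = 0.9333 L/s.
Vt = flow × Ti = 0.9333 L/s × 0.47 s × 1000 mL/L = 438.65 mL.
R = (PIP − Pplat)/V̇ = (34.5 − 23.5) / 0.9333 = 11.0/0.9333 = 11.786 cmH2O·s/L.
C = Vt/(Pplat − PEEP) = 438.65 / (23.5 − 8) = 438.65/15.5 = 28.3 mL/cmH2O.
τ = R × C = 11.786 × 0.0283 L/cmH2O = 0.3335 s.
Fraction remaining = e^(−Te/τ) = e^(−0.73/0.3335) = 0.112.
Trapped volume = 438.65 × 0.112 = 49.129 mL.

49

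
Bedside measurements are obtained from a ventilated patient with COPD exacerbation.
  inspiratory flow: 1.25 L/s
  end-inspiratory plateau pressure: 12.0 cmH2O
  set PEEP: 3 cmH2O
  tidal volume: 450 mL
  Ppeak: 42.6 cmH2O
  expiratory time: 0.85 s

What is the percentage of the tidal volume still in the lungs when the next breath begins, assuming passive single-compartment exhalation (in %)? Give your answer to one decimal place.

R = (PIP − Pplat)/V̇ = (42.6 − 12.0) / 1.25 = 30.6/1.25 = 24.48 cmH2O·s/L.
C = Vt/(Pplat − PEEP) = 450.0 / (12.0 − 3) = 450.0/9.0 = 50.0 mL/cmH2O.
τ = R × C = 24.48 × 0.05 L/cmH2O = 1.224 s.
Fraction remaining at end-expiration = e^(−Te/τ) = e^(−0.85/1.224) = 0.4994 → 49.94%.

49.9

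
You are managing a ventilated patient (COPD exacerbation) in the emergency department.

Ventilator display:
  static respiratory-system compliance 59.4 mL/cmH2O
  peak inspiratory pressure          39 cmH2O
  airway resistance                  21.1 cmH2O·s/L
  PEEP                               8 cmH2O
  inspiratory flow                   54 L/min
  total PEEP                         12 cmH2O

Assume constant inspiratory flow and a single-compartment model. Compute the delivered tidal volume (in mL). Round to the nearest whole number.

476

Flow: 54 L/min ÷ 60 = 0.9 L/s.
Total PEEP = 12 cmH2O (set 8 + intrinsic 4); this is the baseline alveolar pressure.
Equation of motion (constant flow): PIP = Vt/C + R·V̇ + PEEP.
Vt/C = PIP − R·V̇ − PEEP = 39 − 18.99 − 12 = 8.01 cmH2O.
Vt = C × 8.01 = 59.4 × 8.01 = 475.79 mL.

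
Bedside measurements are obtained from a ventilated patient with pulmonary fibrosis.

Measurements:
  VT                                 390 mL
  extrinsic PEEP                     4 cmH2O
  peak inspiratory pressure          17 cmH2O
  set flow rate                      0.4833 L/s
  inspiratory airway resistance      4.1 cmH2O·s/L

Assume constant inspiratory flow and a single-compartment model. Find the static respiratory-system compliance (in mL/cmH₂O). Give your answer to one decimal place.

Equation of motion (constant flow): PIP = Vt/C + R·V̇ + PEEP.
Vt/C = PIP − R·V̇ − PEEP = 17 − 4.1×0.4833 − 4 = 17 − 1.982 − 4 = 11.018 cmH2O.
C = Vt / 11.018 = 390 / 11.018 = 35.397 mL/cmH2O.

35.4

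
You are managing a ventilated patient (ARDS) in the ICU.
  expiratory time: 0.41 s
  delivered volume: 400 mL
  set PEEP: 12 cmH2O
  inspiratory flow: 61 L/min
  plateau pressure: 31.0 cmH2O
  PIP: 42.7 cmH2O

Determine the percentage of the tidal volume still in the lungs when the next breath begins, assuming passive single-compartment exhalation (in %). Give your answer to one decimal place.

18.4

Flow: 61 L/min ÷ 60 = 1.0167 L/s.
R = (PIP − Pplat)/V̇ = (42.7 − 31.0) / 1.0167 = 11.7/1.0167 = 11.508 cmH2O·s/L.
C = Vt/(Pplat − PEEP) = 400.0 / (31.0 − 12) = 400.0/19.0 = 21.053 mL/cmH2O.
τ = R × C = 11.508 × 0.02105 L/cmH2O = 0.2422 s.
Fraction remaining at end-expiration = e^(−Te/τ) = e^(−0.41/0.2422) = 0.184 → 18.4%.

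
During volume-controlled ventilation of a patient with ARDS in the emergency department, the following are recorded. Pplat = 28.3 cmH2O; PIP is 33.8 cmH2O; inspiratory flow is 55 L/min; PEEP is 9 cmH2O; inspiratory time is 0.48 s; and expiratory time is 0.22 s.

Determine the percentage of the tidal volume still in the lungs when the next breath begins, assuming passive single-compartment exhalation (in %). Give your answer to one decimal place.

20.0

Flow: 55 L/min ÷ 60 = 0.9167 L/s.
Vt = flow × Ti = 0.9167 L/s × 0.48 s × 1000 mL/L = 440.02 mL.
R = (PIP − Pplat)/V̇ = (33.8 − 28.3) / 0.9167 = 5.5/0.9167 = 6.0 cmH2O·s/L.
C = Vt/(Pplat − PEEP) = 440.02 / (28.3 − 9) = 440.02/19.3 = 22.799 mL/cmH2O.
τ = R × C = 6.0 × 0.0228 L/cmH2O = 0.1368 s.
Fraction remaining at end-expiration = e^(−Te/τ) = e^(−0.22/0.1368) = 0.2003 → 20.03%.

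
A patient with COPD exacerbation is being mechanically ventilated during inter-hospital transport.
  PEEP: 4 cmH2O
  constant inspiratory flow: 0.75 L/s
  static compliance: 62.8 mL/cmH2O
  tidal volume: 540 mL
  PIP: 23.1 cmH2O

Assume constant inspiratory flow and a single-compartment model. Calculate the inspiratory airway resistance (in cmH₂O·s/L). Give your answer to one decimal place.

Equation of motion (constant flow): PIP = Vt/C + R·V̇ + PEEP.
R·V̇ = PIP − Vt/C − PEEP = 23.1 − 540/62.8 − 4 = 23.1 − 8.599 − 4 = 10.501 cmH2O.
R = 10.501 / 0.75 = 14.001 cmH2O·s/L.

14.0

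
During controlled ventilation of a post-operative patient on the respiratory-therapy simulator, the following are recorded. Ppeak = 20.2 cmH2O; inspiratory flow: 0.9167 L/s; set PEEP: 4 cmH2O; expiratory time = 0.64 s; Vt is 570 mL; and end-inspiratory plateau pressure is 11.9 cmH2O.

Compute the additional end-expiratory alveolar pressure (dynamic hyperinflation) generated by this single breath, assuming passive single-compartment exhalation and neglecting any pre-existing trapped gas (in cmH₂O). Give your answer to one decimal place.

R = (PIP − Pplat)/V̇ = (20.2 − 11.9) / 0.9167 = 8.3/0.9167 = 9.054 cmH2O·s/L.
C = Vt/(Pplat − PEEP) = 570.0 / (11.9 − 4) = 570.0/7.9 = 72.152 mL/cmH2O.
τ = R × C = 9.054 × 0.07215 L/cmH2O = 0.6532 s.
Fraction remaining = e^(−Te/τ) = e^(−0.64/0.6532) = 0.3754; trapped volume = 570.0 × 0.3754 = 213.98 mL.
Additional alveolar pressure from trapping ≈ V_trapped / C = 213.98 / 72.152 = 2.966 cmH2O.

3.0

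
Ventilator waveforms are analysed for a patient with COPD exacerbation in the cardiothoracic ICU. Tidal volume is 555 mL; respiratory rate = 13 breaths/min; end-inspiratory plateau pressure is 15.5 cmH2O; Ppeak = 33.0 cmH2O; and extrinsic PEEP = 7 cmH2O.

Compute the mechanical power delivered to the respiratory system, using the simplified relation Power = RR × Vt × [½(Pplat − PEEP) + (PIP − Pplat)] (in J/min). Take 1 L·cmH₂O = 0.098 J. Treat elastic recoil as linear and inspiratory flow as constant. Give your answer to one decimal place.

15.4

Per-breath work = Vt × [½(Pplat−PEEP) + (PIP−Pplat)] = 0.555 × [0.5×8.5 + 17.5] = 0.555 × 21.75 = 12.071 L·cmH2O.
Power = 13 × 12.071 = 156.92 L·cmH2O/min.
× 0.098 J/(L·cmH2O) → 15.378 J/min.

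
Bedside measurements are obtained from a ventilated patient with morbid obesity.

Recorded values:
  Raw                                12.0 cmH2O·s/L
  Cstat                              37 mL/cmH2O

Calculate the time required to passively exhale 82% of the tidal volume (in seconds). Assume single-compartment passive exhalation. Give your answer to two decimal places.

τ = R × C = 12.0 × 37 mL/cmH2O = 12.0 × 0.037 L/cmH2O = 0.444 s.
Exhaled fraction f = 1 − e^(−t/τ) → t = −τ·ln(1 − f) = −0.444·ln(0.18) = 0.7614 s.

0.76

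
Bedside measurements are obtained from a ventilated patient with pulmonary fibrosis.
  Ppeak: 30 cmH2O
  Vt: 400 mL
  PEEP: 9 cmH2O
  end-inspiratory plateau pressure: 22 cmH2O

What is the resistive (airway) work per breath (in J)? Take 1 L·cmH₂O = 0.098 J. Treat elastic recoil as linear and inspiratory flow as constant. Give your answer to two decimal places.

0.31

With constant inspiratory flow the resistive pressure is constant at PIP − Pplat = 30 − 22 = 8.0 cmH2O, so resistive work = 8.0 × 0.400 = 3.2 L·cmH2O.
× 0.098 J/(L·cmH2O) → 0.3136 J.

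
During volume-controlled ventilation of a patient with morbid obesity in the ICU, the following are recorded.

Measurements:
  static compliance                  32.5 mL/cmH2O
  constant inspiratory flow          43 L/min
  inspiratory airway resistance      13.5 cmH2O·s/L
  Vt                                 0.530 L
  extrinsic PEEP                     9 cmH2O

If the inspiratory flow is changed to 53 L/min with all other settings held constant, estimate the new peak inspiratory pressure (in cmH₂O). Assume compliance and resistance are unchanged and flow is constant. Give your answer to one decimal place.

37.2

Flow: 43 L/min ÷ 60 = 0.7167 L/s.
New flow: 53 L/min ÷ 60 = 0.8833 L/s.
PIP = Vt/C + R·V̇ + PEEP (constant-flow equation of motion).
Only the resistive term changes: ΔPIP = R × ΔV̇ = 13.5 × (0.8833 − 0.7167) = 13.5 × 0.1666 = 2.249 cmH2O.
Original PIP = 530/32.5 + 13.5×0.7167 + 9 = 34.983 cmH2O; new PIP = 34.983 + (2.249) = 37.232 cmH2O.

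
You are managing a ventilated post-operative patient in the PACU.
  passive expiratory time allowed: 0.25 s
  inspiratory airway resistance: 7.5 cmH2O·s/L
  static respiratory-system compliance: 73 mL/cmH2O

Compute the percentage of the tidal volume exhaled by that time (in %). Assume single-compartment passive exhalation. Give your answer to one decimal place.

36.7

τ = R × C = 7.5 × 73 mL/cmH2O = 7.5 × 0.073 L/cmH2O = 0.5475 s.
Passive exhalation: V(t)/V₀ = e^(−t/τ) = e^(−0.25/0.5475) = 0.6334.
Fraction exhaled = 1 − 0.6334 = 0.3666 → 36.66%.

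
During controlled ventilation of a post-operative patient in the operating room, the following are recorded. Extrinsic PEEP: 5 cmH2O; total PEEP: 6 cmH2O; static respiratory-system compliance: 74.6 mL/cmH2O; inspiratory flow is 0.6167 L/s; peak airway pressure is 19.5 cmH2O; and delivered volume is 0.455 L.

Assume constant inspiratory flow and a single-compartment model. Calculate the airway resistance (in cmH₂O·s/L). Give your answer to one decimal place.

Total PEEP = 6 cmH2O (set 5 + intrinsic 1); this is the baseline alveolar pressure.
Equation of motion (constant flow): PIP = Vt/C + R·V̇ + PEEP.
R·V̇ = PIP − Vt/C − PEEP = 19.5 − 455/74.6 − 6 = 19.5 − 6.099 − 6 = 7.401 cmH2O.
R = 7.401 / 0.6167 = 12.001 cmH2O·s/L.

12.0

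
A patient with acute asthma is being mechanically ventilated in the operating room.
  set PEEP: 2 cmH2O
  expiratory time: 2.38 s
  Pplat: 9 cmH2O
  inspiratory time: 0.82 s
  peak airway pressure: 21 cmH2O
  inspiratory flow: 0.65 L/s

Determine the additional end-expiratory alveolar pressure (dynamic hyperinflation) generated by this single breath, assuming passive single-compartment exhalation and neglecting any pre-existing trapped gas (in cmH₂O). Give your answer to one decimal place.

1.3

Vt = flow × Ti = 0.65 L/s × 0.82 s × 1000 mL/L = 533.0 mL.
R = (PIP − Pplat)/V̇ = (21 − 9) / 0.65 = 12.0/0.65 = 18.462 cmH2O·s/L.
C = Vt/(Pplat − PEEP) = 533.0 / (9 − 2) = 533.0/7.0 = 76.143 mL/cmH2O.
τ = R × C = 18.462 × 0.07614 L/cmH2O = 1.406 s.
Fraction remaining = e^(−Te/τ) = e^(−2.38/1.406) = 0.184; trapped volume = 533.0 × 0.184 = 98.072 mL.
Additional alveolar pressure from trapping ≈ V_trapped / C = 98.072 / 76.143 = 1.288 cmH2O.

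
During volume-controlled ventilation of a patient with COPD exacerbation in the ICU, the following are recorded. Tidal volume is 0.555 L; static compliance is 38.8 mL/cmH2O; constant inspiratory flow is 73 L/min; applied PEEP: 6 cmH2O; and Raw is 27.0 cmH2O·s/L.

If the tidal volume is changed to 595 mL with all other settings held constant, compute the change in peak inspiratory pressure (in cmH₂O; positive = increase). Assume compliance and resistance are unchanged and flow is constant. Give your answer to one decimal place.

PIP = Vt/C + R·V̇ + PEEP (constant-flow equation of motion).
Only the elastic term changes: ΔPIP = ΔVt / C = (595 − 555) / 38.8 = 1.031 cmH2O.

1.0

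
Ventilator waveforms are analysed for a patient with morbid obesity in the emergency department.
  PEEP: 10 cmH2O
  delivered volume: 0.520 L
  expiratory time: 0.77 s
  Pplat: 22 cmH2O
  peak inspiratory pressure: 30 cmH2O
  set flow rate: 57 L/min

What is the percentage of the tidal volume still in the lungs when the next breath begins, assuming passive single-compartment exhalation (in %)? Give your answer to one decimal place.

12.1

Flow: 57 L/min ÷ 60 = 0.95 L/s.
R = (PIP − Pplat)/V̇ = (30 − 22) / 0.95 = 8.0/0.95 = 8.421 cmH2O·s/L.
C = Vt/(Pplat − PEEP) = 520.0 / (22 − 10) = 520.0/12.0 = 43.333 mL/cmH2O.
τ = R × C = 8.421 × 0.04333 L/cmH2O = 0.3649 s.
Fraction remaining at end-expiration = e^(−Te/τ) = e^(−0.77/0.3649) = 0.1212 → 12.12%.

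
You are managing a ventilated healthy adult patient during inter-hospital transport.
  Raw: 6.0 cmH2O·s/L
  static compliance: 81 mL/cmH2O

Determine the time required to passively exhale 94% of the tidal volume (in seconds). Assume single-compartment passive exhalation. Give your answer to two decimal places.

1.37

τ = R × C = 6.0 × 81 mL/cmH2O = 6.0 × 0.081 L/cmH2O = 0.486 s.
Exhaled fraction f = 1 − e^(−t/τ) → t = −τ·ln(1 − f) = −0.486·ln(0.06) = 1.367 s.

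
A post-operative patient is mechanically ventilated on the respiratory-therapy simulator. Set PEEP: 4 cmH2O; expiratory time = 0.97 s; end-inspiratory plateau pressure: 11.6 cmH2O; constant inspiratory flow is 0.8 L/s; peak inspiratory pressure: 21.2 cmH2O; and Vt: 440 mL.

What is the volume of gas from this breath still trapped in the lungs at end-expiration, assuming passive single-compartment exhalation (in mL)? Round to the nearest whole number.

109

R = (PIP − Pplat)/V̇ = (21.2 − 11.6) / 0.8 = 9.6/0.8 = 12.0 cmH2O·s/L.
C = Vt/(Pplat − PEEP) = 440.0 / (11.6 − 4) = 440.0/7.6 = 57.895 mL/cmH2O.
τ = R × C = 12.0 × 0.0579 L/cmH2O = 0.6948 s.
Fraction remaining = e^(−Te/τ) = e^(−0.97/0.6948) = 0.2476.
Trapped volume = 440.0 × 0.2476 = 108.94 mL.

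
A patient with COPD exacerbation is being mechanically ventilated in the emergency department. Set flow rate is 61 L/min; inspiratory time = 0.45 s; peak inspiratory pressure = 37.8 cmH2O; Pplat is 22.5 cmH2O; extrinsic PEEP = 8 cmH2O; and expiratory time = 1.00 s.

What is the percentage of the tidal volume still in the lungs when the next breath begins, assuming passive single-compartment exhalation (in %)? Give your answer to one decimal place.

12.2

Flow: 61 L/min ÷ 60 = 1.0167 L/s.
Vt = flow × Ti = 1.0167 L/s × 0.45 s × 1000 mL/L = 457.52 mL.
R = (PIP − Pplat)/V̇ = (37.8 − 22.5) / 1.0167 = 15.3/1.0167 = 15.049 cmH2O·s/L.
C = Vt/(Pplat − PEEP) = 457.52 / (22.5 − 8) = 457.52/14.5 = 31.553 mL/cmH2O.
τ = R × C = 15.049 × 0.03155 L/cmH2O = 0.4748 s.
Fraction remaining at end-expiration = e^(−Te/τ) = e^(−1.00/0.4748) = 0.1217 → 12.17%.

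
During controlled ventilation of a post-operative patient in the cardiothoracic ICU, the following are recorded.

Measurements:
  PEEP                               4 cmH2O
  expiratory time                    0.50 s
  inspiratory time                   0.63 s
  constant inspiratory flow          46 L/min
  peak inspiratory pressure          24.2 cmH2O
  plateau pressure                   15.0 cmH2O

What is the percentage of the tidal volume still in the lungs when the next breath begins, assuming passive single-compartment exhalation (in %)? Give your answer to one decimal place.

Flow: 46 L/min ÷ 60 = 0.7667 L/s.
Vt = flow × Ti = 0.7667 L/s × 0.63 s × 1000 mL/L = 483.02 mL.
R = (PIP − Pplat)/V̇ = (24.2 − 15.0) / 0.7667 = 9.2/0.7667 = 11.999 cmH2O·s/L.
C = Vt/(Pplat − PEEP) = 483.02 / (15.0 − 4) = 483.02/11.0 = 43.911 mL/cmH2O.
τ = R × C = 11.999 × 0.04391 L/cmH2O = 0.5269 s.
Fraction remaining at end-expiration = e^(−Te/τ) = e^(−0.50/0.5269) = 0.3871 → 38.71%.

38.7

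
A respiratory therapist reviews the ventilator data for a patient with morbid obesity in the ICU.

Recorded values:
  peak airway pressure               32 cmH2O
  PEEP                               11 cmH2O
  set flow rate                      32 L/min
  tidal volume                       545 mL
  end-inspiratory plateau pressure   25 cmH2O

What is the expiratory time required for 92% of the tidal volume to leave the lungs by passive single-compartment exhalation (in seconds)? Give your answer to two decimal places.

Flow: 32 L/min ÷ 60 = 0.5333 L/s.
R = (PIP − Pplat)/V̇ = (32 − 25) / 0.5333 = 7.0/0.5333 = 13.126 cmH2O·s/L.
C = Vt/(Pplat − PEEP) = 545.0 / (25 − 11) = 545.0/14.0 = 38.929 mL/cmH2O.
τ = R × C = 13.126 × 0.03893 L/cmH2O = 0.511 s.
t = −τ·ln(1 − 0.92) = −0.511·ln(0.08) = 1.291 s.

1.29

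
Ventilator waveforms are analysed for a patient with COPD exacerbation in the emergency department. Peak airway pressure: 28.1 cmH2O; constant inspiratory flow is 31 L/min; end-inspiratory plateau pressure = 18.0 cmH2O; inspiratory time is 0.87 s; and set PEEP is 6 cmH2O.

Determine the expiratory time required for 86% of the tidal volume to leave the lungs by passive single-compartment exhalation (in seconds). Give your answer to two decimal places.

Flow: 31 L/min ÷ 60 = 0.5167 L/s.
Vt = flow × Ti = 0.5167 L/s × 0.87 s × 1000 mL/L = 449.53 mL.
R = (PIP − Pplat)/V̇ = (28.1 − 18.0) / 0.5167 = 10.1/0.5167 = 19.547 cmH2O·s/L.
C = Vt/(Pplat − PEEP) = 449.53 / (18.0 − 6) = 449.53/12.0 = 37.461 mL/cmH2O.
τ = R × C = 19.547 × 0.03746 L/cmH2O = 0.7322 s.
t = −τ·ln(1 − 0.86) = −0.7322·ln(0.14) = 1.44 s.

1.44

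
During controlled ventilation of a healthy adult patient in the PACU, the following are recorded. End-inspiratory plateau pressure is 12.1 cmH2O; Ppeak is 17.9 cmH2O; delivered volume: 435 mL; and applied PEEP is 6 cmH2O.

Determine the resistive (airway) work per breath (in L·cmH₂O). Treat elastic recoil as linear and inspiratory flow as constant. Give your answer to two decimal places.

2.52

With constant inspiratory flow the resistive pressure is constant at PIP − Pplat = 17.9 − 12.1 = 5.8 cmH2O, so resistive work = 5.8 × 0.435 = 2.523 L·cmH2O.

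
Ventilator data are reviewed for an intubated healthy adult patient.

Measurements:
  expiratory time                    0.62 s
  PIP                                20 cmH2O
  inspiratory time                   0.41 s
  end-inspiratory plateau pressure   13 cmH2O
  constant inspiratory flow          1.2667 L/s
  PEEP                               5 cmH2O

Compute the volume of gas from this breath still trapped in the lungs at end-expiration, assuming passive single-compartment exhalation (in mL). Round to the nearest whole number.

92

Vt = flow × Ti = 1.2667 L/s × 0.41 s × 1000 mL/L = 519.35 mL.
R = (PIP − Pplat)/V̇ = (20 − 13) / 1.2667 = 7.0/1.2667 = 5.526 cmH2O·s/L.
C = Vt/(Pplat − PEEP) = 519.35 / (13 − 5) = 519.35/8.0 = 64.919 mL/cmH2O.
τ = R × C = 5.526 × 0.06492 L/cmH2O = 0.3587 s.
Fraction remaining = e^(−Te/τ) = e^(−0.62/0.3587) = 0.1776.
Trapped volume = 519.35 × 0.1776 = 92.237 mL.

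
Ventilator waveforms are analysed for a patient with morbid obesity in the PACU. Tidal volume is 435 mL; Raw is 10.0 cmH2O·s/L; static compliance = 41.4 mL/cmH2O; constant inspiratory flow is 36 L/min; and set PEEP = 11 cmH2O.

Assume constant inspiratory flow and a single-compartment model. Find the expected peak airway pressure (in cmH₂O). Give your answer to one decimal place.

Flow: 36 L/min ÷ 60 = 0.6 L/s.
Equation of motion (constant flow): PIP = Vt/C + R·V̇ + PEEP.
PIP = 435/41.4 + 10.0×0.6 + 11 = 10.507 + 6.0 + 11 = 27.507 cmH2O.

27.5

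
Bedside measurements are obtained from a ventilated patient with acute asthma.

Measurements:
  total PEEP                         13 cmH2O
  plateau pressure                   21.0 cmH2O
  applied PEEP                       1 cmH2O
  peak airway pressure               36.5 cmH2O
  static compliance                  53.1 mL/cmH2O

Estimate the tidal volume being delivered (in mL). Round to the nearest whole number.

425

End-expiratory occlusion gives total PEEP = 13 cmH2O (intrinsic PEEP = 13 − 1 = 12). Use total PEEP for the elastic gradient.
Vt = Cstat × (Pplat − PEEPtotal) = 53.1 × (21.0 − 13) = 53.1 × 8.0 = 424.8 mL.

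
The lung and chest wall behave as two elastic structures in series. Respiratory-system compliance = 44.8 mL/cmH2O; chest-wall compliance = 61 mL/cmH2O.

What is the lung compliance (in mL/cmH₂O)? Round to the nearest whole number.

1/CL = 1/Crs − 1/Ccw.
1/CL = 1/44.8 − 1/61 = 0.005928.
CL = 168.69 mL/cmH2O.

169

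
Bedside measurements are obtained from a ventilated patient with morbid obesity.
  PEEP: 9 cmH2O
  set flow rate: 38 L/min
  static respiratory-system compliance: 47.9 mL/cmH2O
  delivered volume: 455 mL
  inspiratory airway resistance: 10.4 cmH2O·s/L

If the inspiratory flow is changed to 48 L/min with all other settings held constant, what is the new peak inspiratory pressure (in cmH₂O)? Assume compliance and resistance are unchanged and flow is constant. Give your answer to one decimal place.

Flow: 38 L/min ÷ 60 = 0.6333 L/s.
New flow: 48 L/min ÷ 60 = 0.8 L/s.
PIP = Vt/C + R·V̇ + PEEP (constant-flow equation of motion).
Only the resistive term changes: ΔPIP = R × ΔV̇ = 10.4 × (0.8 − 0.6333) = 10.4 × 0.1667 = 1.734 cmH2O.
Original PIP = 455/47.9 + 10.4×0.6333 + 9 = 25.085 cmH2O; new PIP = 25.085 + (1.734) = 26.819 cmH2O.

26.8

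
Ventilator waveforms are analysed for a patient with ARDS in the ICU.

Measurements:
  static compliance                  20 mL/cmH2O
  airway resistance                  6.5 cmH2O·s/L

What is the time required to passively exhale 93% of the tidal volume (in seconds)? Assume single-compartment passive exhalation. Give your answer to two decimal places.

τ = R × C = 6.5 × 20 mL/cmH2O = 6.5 × 0.020 L/cmH2O = 0.13 s.
Exhaled fraction f = 1 − e^(−t/τ) → t = −τ·ln(1 − f) = −0.13·ln(0.07) = 0.3457 s.

0.35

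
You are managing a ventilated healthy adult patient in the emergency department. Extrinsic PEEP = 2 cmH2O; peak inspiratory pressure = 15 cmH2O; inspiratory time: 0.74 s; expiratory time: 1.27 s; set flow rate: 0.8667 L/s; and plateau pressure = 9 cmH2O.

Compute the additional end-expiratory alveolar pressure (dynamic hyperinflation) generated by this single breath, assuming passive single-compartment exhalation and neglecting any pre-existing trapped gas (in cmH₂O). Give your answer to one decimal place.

0.9

Vt = flow × Ti = 0.8667 L/s × 0.74 s × 1000 mL/L = 641.36 mL.
R = (PIP − Pplat)/V̇ = (15 − 9) / 0.8667 = 6.0/0.8667 = 6.923 cmH2O·s/L.
C = Vt/(Pplat − PEEP) = 641.36 / (9 − 2) = 641.36/7.0 = 91.623 mL/cmH2O.
τ = R × C = 6.923 × 0.09162 L/cmH2O = 0.6343 s.
Fraction remaining = e^(−Te/τ) = e^(−1.27/0.6343) = 0.135; trapped volume = 641.36 × 0.135 = 86.584 mL.
Additional alveolar pressure from trapping ≈ V_trapped / C = 86.584 / 91.623 = 0.945 cmH2O.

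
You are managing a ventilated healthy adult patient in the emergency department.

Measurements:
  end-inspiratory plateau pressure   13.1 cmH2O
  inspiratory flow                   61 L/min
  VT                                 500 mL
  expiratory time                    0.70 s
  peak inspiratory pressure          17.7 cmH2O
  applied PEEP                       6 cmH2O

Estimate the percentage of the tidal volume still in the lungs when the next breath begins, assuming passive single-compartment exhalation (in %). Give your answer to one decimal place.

11.1

Flow: 61 L/min ÷ 60 = 1.0167 L/s.
R = (PIP − Pplat)/V̇ = (17.7 − 13.1) / 1.0167 = 4.6/1.0167 = 4.524 cmH2O·s/L.
C = Vt/(Pplat − PEEP) = 500.0 / (13.1 − 6) = 500.0/7.1 = 70.423 mL/cmH2O.
τ = R × C = 4.524 × 0.07042 L/cmH2O = 0.3186 s.
Fraction remaining at end-expiration = e^(−Te/τ) = e^(−0.70/0.3186) = 0.1111 → 11.11%.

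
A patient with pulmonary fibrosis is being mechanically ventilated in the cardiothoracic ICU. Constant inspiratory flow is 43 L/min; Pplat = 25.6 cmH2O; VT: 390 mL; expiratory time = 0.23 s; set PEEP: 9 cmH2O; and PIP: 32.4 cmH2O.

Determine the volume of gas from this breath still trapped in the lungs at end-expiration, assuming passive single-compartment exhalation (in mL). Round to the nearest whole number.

Flow: 43 L/min ÷ 60 = 0.7167 L/s.
R = (PIP − Pplat)/V̇ = (32.4 − 25.6) / 0.7167 = 6.8/0.7167 = 9.488 cmH2O·s/L.
C = Vt/(Pplat − PEEP) = 390.0 / (25.6 − 9) = 390.0/16.6 = 23.494 mL/cmH2O.
τ = R × C = 9.488 × 0.02349 L/cmH2O = 0.2229 s.
Fraction remaining = e^(−Te/τ) = e^(−0.23/0.2229) = 0.3563.
Trapped volume = 390.0 × 0.3563 = 138.96 mL.

139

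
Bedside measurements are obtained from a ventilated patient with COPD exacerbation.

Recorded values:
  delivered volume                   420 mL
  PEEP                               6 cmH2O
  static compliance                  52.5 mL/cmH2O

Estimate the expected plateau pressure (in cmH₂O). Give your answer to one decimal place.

14.0

Pplat = PEEP + Vt / Cstat = 6 + 420 / 52.5 = 6 + 8.0 = 14.0 cmH2O.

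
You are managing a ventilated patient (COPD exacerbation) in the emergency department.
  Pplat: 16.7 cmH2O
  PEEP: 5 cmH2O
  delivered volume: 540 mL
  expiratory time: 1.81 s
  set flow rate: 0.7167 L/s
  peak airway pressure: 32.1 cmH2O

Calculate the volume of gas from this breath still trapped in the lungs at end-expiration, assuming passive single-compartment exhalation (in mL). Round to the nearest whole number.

R = (PIP − Pplat)/V̇ = (32.1 − 16.7) / 0.7167 = 15.4/0.7167 = 21.487 cmH2O·s/L.
C = Vt/(Pplat − PEEP) = 540.0 / (16.7 − 5) = 540.0/11.7 = 46.154 mL/cmH2O.
τ = R × C = 21.487 × 0.04615 L/cmH2O = 0.9916 s.
Fraction remaining = e^(−Te/τ) = e^(−1.81/0.9916) = 0.1612.
Trapped volume = 540.0 × 0.1612 = 87.048 mL.

87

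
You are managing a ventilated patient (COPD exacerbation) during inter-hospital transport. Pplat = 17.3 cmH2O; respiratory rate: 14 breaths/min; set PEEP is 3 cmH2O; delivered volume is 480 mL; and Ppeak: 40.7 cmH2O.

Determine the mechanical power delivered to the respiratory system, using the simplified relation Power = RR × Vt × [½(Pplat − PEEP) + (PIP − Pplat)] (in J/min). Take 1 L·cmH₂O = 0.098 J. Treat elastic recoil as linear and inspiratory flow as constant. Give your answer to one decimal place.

20.1

Per-breath work = Vt × [½(Pplat−PEEP) + (PIP−Pplat)] = 0.480 × [0.5×14.3 + 23.4] = 0.480 × 30.55 = 14.664 L·cmH2O.
Power = 14 × 14.664 = 205.3 L·cmH2O/min.
× 0.098 J/(L·cmH2O) → 20.119 J/min.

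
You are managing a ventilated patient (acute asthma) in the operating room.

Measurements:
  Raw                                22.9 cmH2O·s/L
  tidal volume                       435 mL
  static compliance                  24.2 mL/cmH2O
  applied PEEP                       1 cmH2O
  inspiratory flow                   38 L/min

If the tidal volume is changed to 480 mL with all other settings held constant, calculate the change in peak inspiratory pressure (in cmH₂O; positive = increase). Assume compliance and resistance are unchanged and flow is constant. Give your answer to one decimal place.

PIP = Vt/C + R·V̇ + PEEP (constant-flow equation of motion).
Only the elastic term changes: ΔPIP = ΔVt / C = (480 − 435) / 24.2 = 1.86 cmH2O.

1.9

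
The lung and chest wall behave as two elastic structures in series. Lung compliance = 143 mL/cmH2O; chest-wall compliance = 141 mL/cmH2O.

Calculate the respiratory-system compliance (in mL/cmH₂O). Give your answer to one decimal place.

Lung and chest wall are elastances in series: 1/Crs = 1/CL + 1/Ccw.
1/Crs = 1/143 + 1/141 = 0.01409.
Crs = 70.972 mL/cmH2O.

71.0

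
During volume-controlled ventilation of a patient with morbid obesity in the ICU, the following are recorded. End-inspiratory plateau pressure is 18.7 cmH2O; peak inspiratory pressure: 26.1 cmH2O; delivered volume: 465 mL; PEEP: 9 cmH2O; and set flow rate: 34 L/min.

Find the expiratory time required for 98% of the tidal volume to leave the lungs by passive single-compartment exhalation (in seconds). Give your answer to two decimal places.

Flow: 34 L/min ÷ 60 = 0.5667 L/s.
R = (PIP − Pplat)/V̇ = (26.1 − 18.7) / 0.5667 = 7.4/0.5667 = 13.058 cmH2O·s/L.
C = Vt/(Pplat − PEEP) = 465.0 / (18.7 − 9) = 465.0/9.7 = 47.938 mL/cmH2O.
τ = R × C = 13.058 × 0.04794 L/cmH2O = 0.626 s.
t = −τ·ln(1 − 0.98) = −0.626·ln(0.02) = 2.449 s.

2.45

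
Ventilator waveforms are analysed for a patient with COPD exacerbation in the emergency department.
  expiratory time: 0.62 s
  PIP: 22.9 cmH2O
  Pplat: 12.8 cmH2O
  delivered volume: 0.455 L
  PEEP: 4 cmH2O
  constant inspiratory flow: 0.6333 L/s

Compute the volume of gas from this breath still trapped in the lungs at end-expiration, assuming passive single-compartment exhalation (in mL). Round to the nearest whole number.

215

R = (PIP − Pplat)/V̇ = (22.9 − 12.8) / 0.6333 = 10.1/0.6333 = 15.948 cmH2O·s/L.
C = Vt/(Pplat − PEEP) = 455.0 / (12.8 − 4) = 455.0/8.8 = 51.705 mL/cmH2O.
τ = R × C = 15.948 × 0.05171 L/cmH2O = 0.8247 s.
Fraction remaining = e^(−Te/τ) = e^(−0.62/0.8247) = 0.4715.
Trapped volume = 455.0 × 0.4715 = 214.53 mL.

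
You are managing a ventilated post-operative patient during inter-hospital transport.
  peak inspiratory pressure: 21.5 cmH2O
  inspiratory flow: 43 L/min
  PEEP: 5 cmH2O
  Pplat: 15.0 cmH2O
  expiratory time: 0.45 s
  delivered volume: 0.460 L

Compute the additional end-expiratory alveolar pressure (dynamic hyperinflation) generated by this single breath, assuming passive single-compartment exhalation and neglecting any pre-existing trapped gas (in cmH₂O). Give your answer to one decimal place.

Flow: 43 L/min ÷ 60 = 0.7167 L/s.
R = (PIP − Pplat)/V̇ = (21.5 − 15.0) / 0.7167 = 6.5/0.7167 = 9.069 cmH2O·s/L.
C = Vt/(Pplat − PEEP) = 460.0 / (15.0 − 5) = 460.0/10.0 = 46.0 mL/cmH2O.
τ = R × C = 9.069 × 0.046 L/cmH2O = 0.4172 s.
Fraction remaining = e^(−Te/τ) = e^(−0.45/0.4172) = 0.3401; trapped volume = 460.0 × 0.3401 = 156.45 mL.
Additional alveolar pressure from trapping ≈ V_trapped / C = 156.45 / 46.0 = 3.401 cmH2O.

3.4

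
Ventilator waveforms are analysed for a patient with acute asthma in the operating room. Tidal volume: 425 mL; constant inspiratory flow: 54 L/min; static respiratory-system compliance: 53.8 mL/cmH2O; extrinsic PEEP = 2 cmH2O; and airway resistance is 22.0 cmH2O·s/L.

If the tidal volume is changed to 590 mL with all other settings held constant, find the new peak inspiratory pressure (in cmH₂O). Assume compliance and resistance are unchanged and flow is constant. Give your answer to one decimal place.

32.8

Flow: 54 L/min ÷ 60 = 0.9 L/s.
PIP = Vt/C + R·V̇ + PEEP (constant-flow equation of motion).
Only the elastic term changes: ΔPIP = ΔVt / C = (590 − 425) / 53.8 = 3.067 cmH2O.
Original PIP = 425/53.8 + 22.0×0.9 + 2 = 29.7 cmH2O; new PIP = 29.7 + (3.067) = 32.767 cmH2O.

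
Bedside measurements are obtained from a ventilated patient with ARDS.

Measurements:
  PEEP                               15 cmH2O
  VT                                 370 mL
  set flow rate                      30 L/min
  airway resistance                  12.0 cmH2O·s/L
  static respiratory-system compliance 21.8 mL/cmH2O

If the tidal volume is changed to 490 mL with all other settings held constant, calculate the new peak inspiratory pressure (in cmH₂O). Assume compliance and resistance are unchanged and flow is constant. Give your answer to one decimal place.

43.5

Flow: 30 L/min ÷ 60 = 0.5 L/s.
PIP = Vt/C + R·V̇ + PEEP (constant-flow equation of motion).
Only the elastic term changes: ΔPIP = ΔVt / C = (490 − 370) / 21.8 = 5.505 cmH2O.
Original PIP = 370/21.8 + 12.0×0.5 + 15 = 37.972 cmH2O; new PIP = 37.972 + (5.505) = 43.477 cmH2O.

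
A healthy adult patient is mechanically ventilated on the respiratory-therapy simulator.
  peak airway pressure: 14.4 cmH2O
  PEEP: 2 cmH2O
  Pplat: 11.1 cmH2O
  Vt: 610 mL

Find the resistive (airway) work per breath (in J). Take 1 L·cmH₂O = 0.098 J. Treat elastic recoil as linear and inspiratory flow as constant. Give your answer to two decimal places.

0.20

With constant inspiratory flow the resistive pressure is constant at PIP − Pplat = 14.4 − 11.1 = 3.3 cmH2O, so resistive work = 3.3 × 0.610 = 2.013 L·cmH2O.
× 0.098 J/(L·cmH2O) → 0.1973 J.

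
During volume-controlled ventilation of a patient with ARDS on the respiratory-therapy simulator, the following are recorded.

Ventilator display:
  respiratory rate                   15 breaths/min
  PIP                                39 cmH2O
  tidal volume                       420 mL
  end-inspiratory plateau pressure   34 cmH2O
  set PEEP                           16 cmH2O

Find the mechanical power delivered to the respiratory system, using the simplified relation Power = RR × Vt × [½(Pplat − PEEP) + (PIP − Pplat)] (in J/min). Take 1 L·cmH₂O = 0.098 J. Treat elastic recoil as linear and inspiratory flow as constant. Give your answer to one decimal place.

8.6

Per-breath work = Vt × [½(Pplat−PEEP) + (PIP−Pplat)] = 0.420 × [0.5×18.0 + 5.0] = 0.420 × 14.0 = 5.88 L·cmH2O.
Power = 15 × 5.88 = 88.2 L·cmH2O/min.
× 0.098 J/(L·cmH2O) → 8.644 J/min.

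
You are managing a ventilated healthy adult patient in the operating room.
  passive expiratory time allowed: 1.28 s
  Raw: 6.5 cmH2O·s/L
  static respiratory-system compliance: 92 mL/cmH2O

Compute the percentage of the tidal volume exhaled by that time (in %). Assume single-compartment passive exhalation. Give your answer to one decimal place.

88.2

τ = R × C = 6.5 × 92 mL/cmH2O = 6.5 × 0.092 L/cmH2O = 0.598 s.
Passive exhalation: V(t)/V₀ = e^(−t/τ) = e^(−1.28/0.598) = 0.1176.
Fraction exhaled = 1 − 0.1176 = 0.8824 → 88.24%.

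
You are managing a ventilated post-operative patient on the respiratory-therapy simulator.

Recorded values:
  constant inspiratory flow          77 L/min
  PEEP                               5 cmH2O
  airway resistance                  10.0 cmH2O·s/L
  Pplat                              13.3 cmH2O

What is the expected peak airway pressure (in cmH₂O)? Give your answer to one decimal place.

Flow: 77 L/min ÷ 60 = 1.2833 L/s.
PIP = Pplat + Raw × flow = 13.3 + 10.0 × 1.2833 = 13.3 + 12.833 = 26.133 cmH2O.

26.1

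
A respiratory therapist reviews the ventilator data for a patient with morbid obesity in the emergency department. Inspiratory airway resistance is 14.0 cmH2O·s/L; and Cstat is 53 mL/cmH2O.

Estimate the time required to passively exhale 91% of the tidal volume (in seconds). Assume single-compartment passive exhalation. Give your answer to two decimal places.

1.79

τ = R × C = 14.0 × 53 mL/cmH2O = 14.0 × 0.053 L/cmH2O = 0.742 s.
Exhaled fraction f = 1 − e^(−t/τ) → t = −τ·ln(1 − f) = −0.742·ln(0.09) = 1.787 s.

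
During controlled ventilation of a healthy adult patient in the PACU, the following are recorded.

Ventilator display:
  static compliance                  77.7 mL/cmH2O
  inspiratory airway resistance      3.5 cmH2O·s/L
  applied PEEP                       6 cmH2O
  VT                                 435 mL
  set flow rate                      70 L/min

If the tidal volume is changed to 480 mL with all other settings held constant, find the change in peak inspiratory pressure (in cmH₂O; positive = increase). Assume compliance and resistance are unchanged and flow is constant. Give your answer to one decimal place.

0.6

PIP = Vt/C + R·V̇ + PEEP (constant-flow equation of motion).
Only the elastic term changes: ΔPIP = ΔVt / C = (480 − 435) / 77.7 = 0.5792 cmH2O.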